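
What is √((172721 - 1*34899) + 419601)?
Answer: √557423 ≈ 746.61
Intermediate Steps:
√((172721 - 1*34899) + 419601) = √((172721 - 34899) + 419601) = √(137822 + 419601) = √557423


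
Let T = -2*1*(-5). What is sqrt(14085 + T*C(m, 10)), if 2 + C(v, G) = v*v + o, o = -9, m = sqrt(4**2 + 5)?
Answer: sqrt(14185) ≈ 119.10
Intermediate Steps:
m = sqrt(21) (m = sqrt(16 + 5) = sqrt(21) ≈ 4.5826)
C(v, G) = -11 + v**2 (C(v, G) = -2 + (v*v - 9) = -2 + (v**2 - 9) = -2 + (-9 + v**2) = -11 + v**2)
T = 10 (T = -2*(-5) = 10)
sqrt(14085 + T*C(m, 10)) = sqrt(14085 + 10*(-11 + (sqrt(21))**2)) = sqrt(14085 + 10*(-11 + 21)) = sqrt(14085 + 10*10) = sqrt(14085 + 100) = sqrt(14185)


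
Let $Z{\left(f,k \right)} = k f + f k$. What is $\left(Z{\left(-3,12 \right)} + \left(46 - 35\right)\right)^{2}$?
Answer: $3721$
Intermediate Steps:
$Z{\left(f,k \right)} = 2 f k$ ($Z{\left(f,k \right)} = f k + f k = 2 f k$)
$\left(Z{\left(-3,12 \right)} + \left(46 - 35\right)\right)^{2} = \left(2 \left(-3\right) 12 + \left(46 - 35\right)\right)^{2} = \left(-72 + 11\right)^{2} = \left(-61\right)^{2} = 3721$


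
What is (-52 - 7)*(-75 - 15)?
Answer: 5310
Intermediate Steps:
(-52 - 7)*(-75 - 15) = -59*(-90) = 5310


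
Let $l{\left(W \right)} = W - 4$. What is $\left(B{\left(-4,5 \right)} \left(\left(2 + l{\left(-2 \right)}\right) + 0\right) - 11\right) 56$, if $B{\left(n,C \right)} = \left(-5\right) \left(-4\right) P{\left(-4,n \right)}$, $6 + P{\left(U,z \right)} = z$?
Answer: $44184$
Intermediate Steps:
$l{\left(W \right)} = -4 + W$
$P{\left(U,z \right)} = -6 + z$
$B{\left(n,C \right)} = -120 + 20 n$ ($B{\left(n,C \right)} = \left(-5\right) \left(-4\right) \left(-6 + n\right) = 20 \left(-6 + n\right) = -120 + 20 n$)
$\left(B{\left(-4,5 \right)} \left(\left(2 + l{\left(-2 \right)}\right) + 0\right) - 11\right) 56 = \left(\left(-120 + 20 \left(-4\right)\right) \left(\left(2 - 6\right) + 0\right) - 11\right) 56 = \left(\left(-120 - 80\right) \left(\left(2 - 6\right) + 0\right) - 11\right) 56 = \left(- 200 \left(-4 + 0\right) - 11\right) 56 = \left(\left(-200\right) \left(-4\right) - 11\right) 56 = \left(800 - 11\right) 56 = 789 \cdot 56 = 44184$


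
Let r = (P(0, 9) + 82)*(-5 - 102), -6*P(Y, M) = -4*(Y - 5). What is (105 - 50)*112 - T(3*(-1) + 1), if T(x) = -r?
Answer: -6772/3 ≈ -2257.3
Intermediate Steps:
P(Y, M) = -10/3 + 2*Y/3 (P(Y, M) = -(-2)*(Y - 5)/3 = -(-2)*(-5 + Y)/3 = -(20 - 4*Y)/6 = -10/3 + 2*Y/3)
r = -25252/3 (r = ((-10/3 + (⅔)*0) + 82)*(-5 - 102) = ((-10/3 + 0) + 82)*(-107) = (-10/3 + 82)*(-107) = (236/3)*(-107) = -25252/3 ≈ -8417.3)
T(x) = 25252/3 (T(x) = -1*(-25252/3) = 25252/3)
(105 - 50)*112 - T(3*(-1) + 1) = (105 - 50)*112 - 1*25252/3 = 55*112 - 25252/3 = 6160 - 25252/3 = -6772/3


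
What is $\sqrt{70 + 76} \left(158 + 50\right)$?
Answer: $208 \sqrt{146} \approx 2513.3$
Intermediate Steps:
$\sqrt{70 + 76} \left(158 + 50\right) = \sqrt{146} \cdot 208 = 208 \sqrt{146}$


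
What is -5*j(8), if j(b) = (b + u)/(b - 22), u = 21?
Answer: 145/14 ≈ 10.357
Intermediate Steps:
j(b) = (21 + b)/(-22 + b) (j(b) = (b + 21)/(b - 22) = (21 + b)/(-22 + b))
-5*j(8) = -5*(21 + 8)/(-22 + 8) = -5*29/(-14) = -(-5)*29/14 = -5*(-29/14) = 145/14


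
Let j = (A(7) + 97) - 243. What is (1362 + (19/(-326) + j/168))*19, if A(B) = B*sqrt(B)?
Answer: 354080333/13692 + 19*sqrt(7)/24 ≈ 25862.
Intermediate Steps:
A(B) = B**(3/2)
j = -146 + 7*sqrt(7) (j = (7**(3/2) + 97) - 243 = (7*sqrt(7) + 97) - 243 = (97 + 7*sqrt(7)) - 243 = -146 + 7*sqrt(7) ≈ -127.48)
(1362 + (19/(-326) + j/168))*19 = (1362 + (19/(-326) + (-146 + 7*sqrt(7))/168))*19 = (1362 + (19*(-1/326) + (-146 + 7*sqrt(7))*(1/168)))*19 = (1362 + (-19/326 + (-73/84 + sqrt(7)/24)))*19 = (1362 + (-12697/13692 + sqrt(7)/24))*19 = (18635807/13692 + sqrt(7)/24)*19 = 354080333/13692 + 19*sqrt(7)/24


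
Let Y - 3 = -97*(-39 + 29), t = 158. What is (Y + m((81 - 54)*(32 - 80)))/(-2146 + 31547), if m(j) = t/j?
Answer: 630425/19051848 ≈ 0.033090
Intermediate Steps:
m(j) = 158/j
Y = 973 (Y = 3 - 97*(-39 + 29) = 3 - 97*(-10) = 3 + 970 = 973)
(Y + m((81 - 54)*(32 - 80)))/(-2146 + 31547) = (973 + 158/(((81 - 54)*(32 - 80))))/(-2146 + 31547) = (973 + 158/((27*(-48))))/29401 = (973 + 158/(-1296))*(1/29401) = (973 + 158*(-1/1296))*(1/29401) = (973 - 79/648)*(1/29401) = (630425/648)*(1/29401) = 630425/19051848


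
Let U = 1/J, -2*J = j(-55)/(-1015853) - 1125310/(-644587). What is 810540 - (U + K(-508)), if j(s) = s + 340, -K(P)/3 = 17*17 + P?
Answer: 925669906638265627/1142965832135 ≈ 8.0988e+5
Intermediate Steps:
K(P) = -867 - 3*P (K(P) = -3*(17*17 + P) = -3*(289 + P) = -867 - 3*P)
j(s) = 340 + s
J = -1142965832135/1309611275422 (J = -((340 - 55)/(-1015853) - 1125310/(-644587))/2 = -(285*(-1/1015853) - 1125310*(-1/644587))/2 = -(-285/1015853 + 1125310/644587)/2 = -1/2*1142965832135/654805637711 = -1142965832135/1309611275422 ≈ -0.87275)
U = -1309611275422/1142965832135 (U = 1/(-1142965832135/1309611275422) = -1309611275422/1142965832135 ≈ -1.1458)
810540 - (U + K(-508)) = 810540 - (-1309611275422/1142965832135 + (-867 - 3*(-508))) = 810540 - (-1309611275422/1142965832135 + (-867 + 1524)) = 810540 - (-1309611275422/1142965832135 + 657) = 810540 - 1*749618940437273/1142965832135 = 810540 - 749618940437273/1142965832135 = 925669906638265627/1142965832135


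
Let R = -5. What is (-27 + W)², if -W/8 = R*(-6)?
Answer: 71289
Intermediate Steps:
W = -240 (W = -(-40)*(-6) = -8*30 = -240)
(-27 + W)² = (-27 - 240)² = (-267)² = 71289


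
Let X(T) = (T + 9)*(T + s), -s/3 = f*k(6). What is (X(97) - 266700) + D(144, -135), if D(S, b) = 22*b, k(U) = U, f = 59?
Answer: -371960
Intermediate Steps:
s = -1062 (s = -177*6 = -3*354 = -1062)
X(T) = (-1062 + T)*(9 + T) (X(T) = (T + 9)*(T - 1062) = (9 + T)*(-1062 + T) = (-1062 + T)*(9 + T))
(X(97) - 266700) + D(144, -135) = ((-9558 + 97**2 - 1053*97) - 266700) + 22*(-135) = ((-9558 + 9409 - 102141) - 266700) - 2970 = (-102290 - 266700) - 2970 = -368990 - 2970 = -371960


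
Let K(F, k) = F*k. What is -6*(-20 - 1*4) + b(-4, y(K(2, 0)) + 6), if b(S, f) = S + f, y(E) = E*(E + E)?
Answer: 146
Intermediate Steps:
y(E) = 2*E² (y(E) = E*(2*E) = 2*E²)
-6*(-20 - 1*4) + b(-4, y(K(2, 0)) + 6) = -6*(-20 - 1*4) + (-4 + (2*(2*0)² + 6)) = -6*(-20 - 4) + (-4 + (2*0² + 6)) = -6*(-24) + (-4 + (2*0 + 6)) = 144 + (-4 + (0 + 6)) = 144 + (-4 + 6) = 144 + 2 = 146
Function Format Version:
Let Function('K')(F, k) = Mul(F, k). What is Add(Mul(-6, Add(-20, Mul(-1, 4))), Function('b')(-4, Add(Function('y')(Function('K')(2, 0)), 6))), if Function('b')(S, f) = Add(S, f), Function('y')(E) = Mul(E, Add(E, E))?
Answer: 146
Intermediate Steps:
Function('y')(E) = Mul(2, Pow(E, 2)) (Function('y')(E) = Mul(E, Mul(2, E)) = Mul(2, Pow(E, 2)))
Add(Mul(-6, Add(-20, Mul(-1, 4))), Function('b')(-4, Add(Function('y')(Function('K')(2, 0)), 6))) = Add(Mul(-6, Add(-20, Mul(-1, 4))), Add(-4, Add(Mul(2, Pow(Mul(2, 0), 2)), 6))) = Add(Mul(-6, Add(-20, -4)), Add(-4, Add(Mul(2, Pow(0, 2)), 6))) = Add(Mul(-6, -24), Add(-4, Add(Mul(2, 0), 6))) = Add(144, Add(-4, Add(0, 6))) = Add(144, Add(-4, 6)) = Add(144, 2) = 146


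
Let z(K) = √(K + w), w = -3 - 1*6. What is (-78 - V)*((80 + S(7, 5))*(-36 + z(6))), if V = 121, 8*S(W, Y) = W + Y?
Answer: 583866 - 32437*I*√3/2 ≈ 5.8387e+5 - 28091.0*I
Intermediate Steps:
S(W, Y) = W/8 + Y/8 (S(W, Y) = (W + Y)/8 = W/8 + Y/8)
w = -9 (w = -3 - 6 = -9)
z(K) = √(-9 + K) (z(K) = √(K - 9) = √(-9 + K))
(-78 - V)*((80 + S(7, 5))*(-36 + z(6))) = (-78 - 1*121)*((80 + ((⅛)*7 + (⅛)*5))*(-36 + √(-9 + 6))) = (-78 - 121)*((80 + (7/8 + 5/8))*(-36 + √(-3))) = -199*(80 + 3/2)*(-36 + I*√3) = -32437*(-36 + I*√3)/2 = -199*(-2934 + 163*I*√3/2) = 583866 - 32437*I*√3/2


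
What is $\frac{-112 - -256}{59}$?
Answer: $\frac{144}{59} \approx 2.4407$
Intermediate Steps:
$\frac{-112 - -256}{59} = \left(-112 + 256\right) \frac{1}{59} = 144 \cdot \frac{1}{59} = \frac{144}{59}$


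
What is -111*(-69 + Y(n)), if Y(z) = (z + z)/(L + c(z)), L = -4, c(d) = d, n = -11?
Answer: 37481/5 ≈ 7496.2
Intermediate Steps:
Y(z) = 2*z/(-4 + z) (Y(z) = (z + z)/(-4 + z) = (2*z)/(-4 + z) = 2*z/(-4 + z))
-111*(-69 + Y(n)) = -111*(-69 + 2*(-11)/(-4 - 11)) = -111*(-69 + 2*(-11)/(-15)) = -111*(-69 + 2*(-11)*(-1/15)) = -111*(-69 + 22/15) = -111*(-1013/15) = 37481/5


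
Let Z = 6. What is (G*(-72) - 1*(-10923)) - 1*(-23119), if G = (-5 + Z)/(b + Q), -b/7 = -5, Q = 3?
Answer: 646762/19 ≈ 34040.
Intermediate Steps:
b = 35 (b = -7*(-5) = 35)
G = 1/38 (G = (-5 + 6)/(35 + 3) = 1/38 ≈ 0.026316)
(G*(-72) - 1*(-10923)) - 1*(-23119) = ((1/38)*(-72) - 1*(-10923)) - 1*(-23119) = (-36/19 + 10923) + 23119 = 207501/19 + 23119 = 646762/19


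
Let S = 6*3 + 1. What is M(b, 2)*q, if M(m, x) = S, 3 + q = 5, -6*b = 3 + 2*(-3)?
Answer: 38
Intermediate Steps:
b = ½ (b = -(3 + 2*(-3))/6 = -(3 - 6)/6 = -⅙*(-3) = ½ ≈ 0.50000)
S = 19 (S = 18 + 1 = 19)
q = 2 (q = -3 + 5 = 2)
M(m, x) = 19
M(b, 2)*q = 19*2 = 38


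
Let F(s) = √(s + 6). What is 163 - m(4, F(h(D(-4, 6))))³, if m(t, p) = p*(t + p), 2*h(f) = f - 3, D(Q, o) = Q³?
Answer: -122721/8 - 7315*I*√110/2 ≈ -15340.0 - 38360.0*I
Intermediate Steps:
h(f) = -3/2 + f/2 (h(f) = (f - 3)/2 = (-3 + f)/2 = -3/2 + f/2)
F(s) = √(6 + s)
m(t, p) = p*(p + t)
163 - m(4, F(h(D(-4, 6))))³ = 163 - (√(6 + (-3/2 + (½)*(-4)³))*(√(6 + (-3/2 + (½)*(-4)³)) + 4))³ = 163 - (√(6 + (-3/2 + (½)*(-64)))*(√(6 + (-3/2 + (½)*(-64))) + 4))³ = 163 - (√(6 + (-3/2 - 32))*(√(6 + (-3/2 - 32)) + 4))³ = 163 - (√(6 - 67/2)*(√(6 - 67/2) + 4))³ = 163 - (√(-55/2)*(√(-55/2) + 4))³ = 163 - ((I*√110/2)*(I*√110/2 + 4))³ = 163 - ((I*√110/2)*(4 + I*√110/2))³ = 163 - (I*√110*(4 + I*√110/2)/2)³ = 163 - (-55)*I*√110*(4 + I*√110/2)³/4 = 163 + 55*I*√110*(4 + I*√110/2)³/4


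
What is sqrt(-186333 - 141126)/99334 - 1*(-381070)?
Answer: 381070 + I*sqrt(327459)/99334 ≈ 3.8107e+5 + 0.0057608*I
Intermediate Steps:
sqrt(-186333 - 141126)/99334 - 1*(-381070) = sqrt(-327459)*(1/99334) + 381070 = (I*sqrt(327459))*(1/99334) + 381070 = I*sqrt(327459)/99334 + 381070 = 381070 + I*sqrt(327459)/99334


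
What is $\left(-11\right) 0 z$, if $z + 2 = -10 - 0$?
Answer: $0$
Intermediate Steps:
$z = -12$ ($z = -2 - 10 = -12$)
$\left(-11\right) 0 z = \left(-11\right) 0 \left(-12\right) = 0 \left(-12\right) = 0$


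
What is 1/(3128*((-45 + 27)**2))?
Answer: 1/1013472 ≈ 9.8671e-7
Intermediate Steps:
1/(3128*((-45 + 27)**2)) = 1/(3128*((-18)**2)) = (1/3128)/324 = (1/3128)*(1/324) = 1/1013472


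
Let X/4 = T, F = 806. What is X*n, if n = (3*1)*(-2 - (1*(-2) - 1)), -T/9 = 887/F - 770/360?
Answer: 45195/403 ≈ 112.15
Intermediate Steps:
T = 15065/1612 (T = -9*(887/806 - 770/360) = -9*(887*(1/806) - 770*1/360) = -9*(887/806 - 77/36) = -9*(-15065/14508) = 15065/1612 ≈ 9.3455)
X = 15065/403 (X = 4*(15065/1612) = 15065/403 ≈ 37.382)
n = 3 (n = 3*(-2 - (-2 - 1)) = 3*(-2 - 1*(-3)) = 3*(-2 + 3) = 3*1 = 3)
X*n = (15065/403)*3 = 45195/403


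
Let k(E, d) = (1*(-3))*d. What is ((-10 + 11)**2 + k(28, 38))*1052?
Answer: -118876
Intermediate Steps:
k(E, d) = -3*d
((-10 + 11)**2 + k(28, 38))*1052 = ((-10 + 11)**2 - 3*38)*1052 = (1**2 - 114)*1052 = (1 - 114)*1052 = -113*1052 = -118876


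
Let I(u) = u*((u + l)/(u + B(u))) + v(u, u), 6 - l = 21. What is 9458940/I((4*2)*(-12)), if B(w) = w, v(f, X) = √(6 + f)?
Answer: -233320520/1409 - 12611920*I*√10/1409 ≈ -1.6559e+5 - 28305.0*I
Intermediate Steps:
l = -15 (l = 6 - 1*21 = 6 - 21 = -15)
I(u) = -15/2 + √(6 + u) + u/2 (I(u) = u*((u - 15)/(u + u)) + √(6 + u) = u*((-15 + u)/((2*u))) + √(6 + u) = u*((-15 + u)*(1/(2*u))) + √(6 + u) = u*((-15 + u)/(2*u)) + √(6 + u) = (-15/2 + u/2) + √(6 + u) = -15/2 + √(6 + u) + u/2)
9458940/I((4*2)*(-12)) = 9458940/(-15/2 + √(6 + (4*2)*(-12)) + ((4*2)*(-12))/2) = 9458940/(-15/2 + √(6 + 8*(-12)) + (8*(-12))/2) = 9458940/(-15/2 + √(6 - 96) + (½)*(-96)) = 9458940/(-15/2 + √(-90) - 48) = 9458940/(-15/2 + 3*I*√10 - 48) = 9458940/(-111/2 + 3*I*√10)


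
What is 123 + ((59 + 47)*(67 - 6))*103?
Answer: 666121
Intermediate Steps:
123 + ((59 + 47)*(67 - 6))*103 = 123 + (106*61)*103 = 123 + 6466*103 = 123 + 665998 = 666121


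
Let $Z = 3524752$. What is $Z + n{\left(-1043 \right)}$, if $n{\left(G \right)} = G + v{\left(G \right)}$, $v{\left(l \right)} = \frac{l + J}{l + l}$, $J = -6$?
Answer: $\frac{7350458023}{2086} \approx 3.5237 \cdot 10^{6}$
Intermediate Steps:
$v{\left(l \right)} = \frac{-6 + l}{2 l}$ ($v{\left(l \right)} = \frac{l - 6}{l + l} = \frac{-6 + l}{2 l}$)
$n{\left(G \right)} = G + \frac{-6 + G}{2 G}$
$Z + n{\left(-1043 \right)} = 3524752 - \left(\frac{2085}{2} - \frac{3}{1043}\right) = 3524752 - \frac{2174649}{2086} = \frac{7350458023}{2086}$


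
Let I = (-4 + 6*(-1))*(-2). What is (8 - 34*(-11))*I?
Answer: 7640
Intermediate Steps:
I = 20 (I = (-4 - 6)*(-2) = -10*(-2) = 20)
(8 - 34*(-11))*I = (8 - 34*(-11))*20 = (8 + 374)*20 = 382*20 = 7640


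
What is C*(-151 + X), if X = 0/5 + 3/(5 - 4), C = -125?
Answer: 18500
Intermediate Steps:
X = 3 (X = 0*(⅕) + 3/1 = 0 + 1*3 = 0 + 3 = 3)
C*(-151 + X) = -125*(-151 + 3) = -125*(-148) = 18500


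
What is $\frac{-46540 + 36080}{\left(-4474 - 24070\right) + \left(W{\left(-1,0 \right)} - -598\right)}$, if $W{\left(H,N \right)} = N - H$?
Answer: $\frac{2092}{5589} \approx 0.37431$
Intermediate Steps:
$\frac{-46540 + 36080}{\left(-4474 - 24070\right) + \left(W{\left(-1,0 \right)} - -598\right)} = \frac{-46540 + 36080}{\left(-4474 - 24070\right) + \left(\left(0 - -1\right) - -598\right)} = - \frac{10460}{-28544 + \left(\left(0 + 1\right) + 598\right)} = - \frac{10460}{-28544 + \left(1 + 598\right)} = - \frac{10460}{-28544 + 599} = - \frac{10460}{-27945} = \left(-10460\right) \left(- \frac{1}{27945}\right) = \frac{2092}{5589}$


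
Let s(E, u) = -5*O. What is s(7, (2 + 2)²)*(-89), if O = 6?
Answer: 2670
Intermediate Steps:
s(E, u) = -30 (s(E, u) = -5*6 = -30)
s(7, (2 + 2)²)*(-89) = -30*(-89) = 2670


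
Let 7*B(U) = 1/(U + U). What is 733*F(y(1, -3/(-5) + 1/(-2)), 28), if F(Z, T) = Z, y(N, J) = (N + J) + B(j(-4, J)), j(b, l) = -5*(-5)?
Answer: 141469/175 ≈ 808.39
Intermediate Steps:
j(b, l) = 25
B(U) = 1/(14*U) (B(U) = 1/(7*(U + U)) = 1/(7*((2*U))) = (1/(2*U))/7 = 1/(14*U))
y(N, J) = 1/350 + J + N (y(N, J) = (N + J) + (1/14)/25 = (J + N) + (1/14)*(1/25) = (J + N) + 1/350 = 1/350 + J + N)
733*F(y(1, -3/(-5) + 1/(-2)), 28) = 733*(1/350 + (-3/(-5) + 1/(-2)) + 1) = 733*(1/350 + (-3*(-1/5) + 1*(-1/2)) + 1) = 733*(1/350 + (3/5 - 1/2) + 1) = 733*(1/350 + 1/10 + 1) = 733*(193/175) = 141469/175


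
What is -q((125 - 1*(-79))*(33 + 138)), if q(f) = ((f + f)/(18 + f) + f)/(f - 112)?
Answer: -16910988/16855727 ≈ -1.0033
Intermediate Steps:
q(f) = (f + 2*f/(18 + f))/(-112 + f) (q(f) = ((2*f)/(18 + f) + f)/(-112 + f) = (2*f/(18 + f) + f)/(-112 + f) = (f + 2*f/(18 + f))/(-112 + f))
-q((125 - 1*(-79))*(33 + 138)) = -(125 - 1*(-79))*(33 + 138)*(20 + (125 - 1*(-79))*(33 + 138))/(-2016 + ((125 - 1*(-79))*(33 + 138))² - 94*(125 - 1*(-79))*(33 + 138)) = -(125 + 79)*171*(20 + (125 + 79)*171)/(-2016 + ((125 + 79)*171)² - 94*(125 + 79)*171) = -204*171*(20 + 204*171)/(-2016 + (204*171)² - 19176*171) = -34884*(20 + 34884)/(-2016 + 34884² - 94*34884) = -34884*34904/(-2016 + 1216893456 - 3279096) = -34884*34904/1213612344 = -1*16910988/16855727 = -16910988/16855727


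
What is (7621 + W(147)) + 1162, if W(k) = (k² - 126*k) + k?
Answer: 12017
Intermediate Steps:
W(k) = k² - 125*k
(7621 + W(147)) + 1162 = (7621 + 147*(-125 + 147)) + 1162 = (7621 + 147*22) + 1162 = (7621 + 3234) + 1162 = 10855 + 1162 = 12017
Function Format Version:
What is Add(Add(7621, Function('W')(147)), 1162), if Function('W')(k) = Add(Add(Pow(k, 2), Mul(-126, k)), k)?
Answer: 12017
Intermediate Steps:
Function('W')(k) = Add(Pow(k, 2), Mul(-125, k))
Add(Add(7621, Function('W')(147)), 1162) = Add(Add(7621, Mul(147, Add(-125, 147))), 1162) = Add(Add(7621, Mul(147, 22)), 1162) = Add(Add(7621, 3234), 1162) = Add(10855, 1162) = 12017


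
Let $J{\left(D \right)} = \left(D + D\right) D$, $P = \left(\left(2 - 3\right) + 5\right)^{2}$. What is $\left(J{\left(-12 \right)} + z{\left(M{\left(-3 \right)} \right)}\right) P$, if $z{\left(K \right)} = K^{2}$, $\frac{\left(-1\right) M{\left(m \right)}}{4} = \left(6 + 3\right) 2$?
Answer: $87552$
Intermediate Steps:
$M{\left(m \right)} = -72$ ($M{\left(m \right)} = - 4 \left(6 + 3\right) 2 = - 4 \cdot 9 \cdot 2 = \left(-4\right) 18 = -72$)
$P = 16$ ($P = \left(-1 + 5\right)^{2} = 4^{2} = 16$)
$J{\left(D \right)} = 2 D^{2}$ ($J{\left(D \right)} = 2 D D = 2 D^{2}$)
$\left(J{\left(-12 \right)} + z{\left(M{\left(-3 \right)} \right)}\right) P = \left(2 \left(-12\right)^{2} + \left(-72\right)^{2}\right) 16 = \left(2 \cdot 144 + 5184\right) 16 = \left(288 + 5184\right) 16 = 5472 \cdot 16 = 87552$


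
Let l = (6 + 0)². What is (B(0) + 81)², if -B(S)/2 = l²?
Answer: 6305121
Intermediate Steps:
l = 36 (l = 6² = 36)
B(S) = -2592 (B(S) = -2*36² = -2*1296 = -2592)
(B(0) + 81)² = (-2592 + 81)² = (-2511)² = 6305121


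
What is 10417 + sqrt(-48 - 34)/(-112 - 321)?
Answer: 10417 - I*sqrt(82)/433 ≈ 10417.0 - 0.020913*I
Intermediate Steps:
10417 + sqrt(-48 - 34)/(-112 - 321) = 10417 + sqrt(-82)/(-433) = 10417 + (I*sqrt(82))*(-1/433) = 10417 - I*sqrt(82)/433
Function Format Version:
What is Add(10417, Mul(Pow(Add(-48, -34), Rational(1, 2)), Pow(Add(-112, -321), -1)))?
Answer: Add(10417, Mul(Rational(-1, 433), I, Pow(82, Rational(1, 2)))) ≈ Add(10417., Mul(-0.020913, I))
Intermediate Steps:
Add(10417, Mul(Pow(Add(-48, -34), Rational(1, 2)), Pow(Add(-112, -321), -1))) = Add(10417, Mul(Pow(-82, Rational(1, 2)), Pow(-433, -1))) = Add(10417, Mul(Mul(I, Pow(82, Rational(1, 2))), Rational(-1, 433))) = Add(10417, Mul(Rational(-1, 433), I, Pow(82, Rational(1, 2))))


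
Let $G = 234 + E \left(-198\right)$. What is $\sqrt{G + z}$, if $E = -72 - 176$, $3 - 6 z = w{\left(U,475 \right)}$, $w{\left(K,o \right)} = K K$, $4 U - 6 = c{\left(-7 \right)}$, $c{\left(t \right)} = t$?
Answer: $\frac{\sqrt{28418970}}{24} \approx 222.12$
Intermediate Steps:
$U = - \frac{1}{4}$ ($U = \frac{3}{2} + \frac{1}{4} \left(-7\right) = \frac{3}{2} - \frac{7}{4} = - \frac{1}{4} \approx -0.25$)
$w{\left(K,o \right)} = K^{2}$
$z = \frac{47}{96}$ ($z = \frac{1}{2} - \frac{\left(- \frac{1}{4}\right)^{2}}{6} = \frac{1}{2} - \frac{1}{96} = \frac{47}{96} \approx 0.48958$)
$E = -248$
$G = 49338$ ($G = 234 - -49104 = 234 + 49104 = 49338$)
$\sqrt{G + z} = \sqrt{49338 + \frac{47}{96}} = \sqrt{\frac{4736495}{96}} = \frac{\sqrt{28418970}}{24}$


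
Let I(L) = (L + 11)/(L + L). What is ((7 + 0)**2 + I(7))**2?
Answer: 123904/49 ≈ 2528.7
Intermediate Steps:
I(L) = (11 + L)/(2*L) (I(L) = (11 + L)/((2*L)) = (11 + L)*(1/(2*L)) = (11 + L)/(2*L))
((7 + 0)**2 + I(7))**2 = ((7 + 0)**2 + (1/2)*(11 + 7)/7)**2 = (7**2 + (1/2)*(1/7)*18)**2 = (49 + 9/7)**2 = (352/7)**2 = 123904/49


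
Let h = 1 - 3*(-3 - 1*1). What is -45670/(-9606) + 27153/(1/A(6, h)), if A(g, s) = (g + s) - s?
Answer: 782517989/4803 ≈ 1.6292e+5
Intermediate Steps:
h = 13 (h = 1 - 3*(-3 - 1) = 1 - 3*(-4) = 1 + 12 = 13)
A(g, s) = g
-45670/(-9606) + 27153/(1/A(6, h)) = -45670/(-9606) + 27153/(1/6) = -45670*(-1/9606) + 27153/(1/6) = 22835/4803 + 27153*6 = 22835/4803 + 162918 = 782517989/4803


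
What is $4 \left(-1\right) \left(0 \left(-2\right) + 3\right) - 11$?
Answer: $-23$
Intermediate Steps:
$4 \left(-1\right) \left(0 \left(-2\right) + 3\right) - 11 = - 4 \left(0 + 3\right) - 11 = \left(-4\right) 3 - 11 = -12 - 11 = -23$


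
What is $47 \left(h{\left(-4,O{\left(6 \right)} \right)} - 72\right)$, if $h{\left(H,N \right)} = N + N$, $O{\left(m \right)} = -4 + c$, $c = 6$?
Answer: $-3196$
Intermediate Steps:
$O{\left(m \right)} = 2$ ($O{\left(m \right)} = -4 + 6 = 2$)
$h{\left(H,N \right)} = 2 N$
$47 \left(h{\left(-4,O{\left(6 \right)} \right)} - 72\right) = 47 \left(2 \cdot 2 - 72\right) = 47 \left(4 - 72\right) = 47 \left(-68\right) = -3196$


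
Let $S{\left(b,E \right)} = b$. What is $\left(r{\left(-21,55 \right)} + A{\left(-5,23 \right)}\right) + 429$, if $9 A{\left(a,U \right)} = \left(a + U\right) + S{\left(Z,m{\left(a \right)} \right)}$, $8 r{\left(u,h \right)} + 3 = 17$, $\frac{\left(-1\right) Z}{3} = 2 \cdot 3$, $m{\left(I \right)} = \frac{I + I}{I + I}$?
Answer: $\frac{1723}{4} \approx 430.75$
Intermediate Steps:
$m{\left(I \right)} = 1$ ($m{\left(I \right)} = \frac{2 I}{2 I} = 2 I \frac{1}{2 I} = 1$)
$Z = -18$ ($Z = - 3 \cdot 2 \cdot 3 = \left(-3\right) 6 = -18$)
$r{\left(u,h \right)} = \frac{7}{4}$ ($r{\left(u,h \right)} = - \frac{3}{8} + \frac{1}{8} \cdot 17 = - \frac{3}{8} + \frac{17}{8} = \frac{7}{4}$)
$A{\left(a,U \right)} = -2 + \frac{U}{9} + \frac{a}{9}$ ($A{\left(a,U \right)} = \frac{\left(a + U\right) - 18}{9} = \frac{\left(U + a\right) - 18}{9} = \frac{-18 + U + a}{9} = -2 + \frac{U}{9} + \frac{a}{9}$)
$\left(r{\left(-21,55 \right)} + A{\left(-5,23 \right)}\right) + 429 = \left(\frac{7}{4} + \left(-2 + \frac{1}{9} \cdot 23 + \frac{1}{9} \left(-5\right)\right)\right) + 429 = \left(\frac{7}{4} - 0\right) + 429 = \left(\frac{7}{4} + 0\right) + 429 = \frac{7}{4} + 429 = \frac{1723}{4}$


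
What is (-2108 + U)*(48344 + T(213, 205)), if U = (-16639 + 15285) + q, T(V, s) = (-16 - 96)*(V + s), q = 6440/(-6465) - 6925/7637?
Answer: -52264930767944/9874641 ≈ -5.2928e+6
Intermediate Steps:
q = -18790481/9874641 (q = 6440*(-1/6465) - 6925*1/7637 = -1288/1293 - 6925/7637 = -18790481/9874641 ≈ -1.9029)
T(V, s) = -112*V - 112*s (T(V, s) = -112*(V + s) = -112*V - 112*s)
U = -13389054395/9874641 (U = (-16639 + 15285) - 18790481/9874641 = -1354 - 18790481/9874641 = -13389054395/9874641 ≈ -1355.9)
(-2108 + U)*(48344 + T(213, 205)) = (-2108 - 13389054395/9874641)*(48344 + (-112*213 - 112*205)) = -34204797623*(48344 + (-23856 - 22960))/9874641 = -34204797623*(48344 - 46816)/9874641 = -34204797623/9874641*1528 = -52264930767944/9874641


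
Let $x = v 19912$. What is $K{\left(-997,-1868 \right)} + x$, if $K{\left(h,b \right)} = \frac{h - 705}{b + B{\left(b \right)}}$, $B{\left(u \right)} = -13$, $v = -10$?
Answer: $- \frac{374543018}{1881} \approx -1.9912 \cdot 10^{5}$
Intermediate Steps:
$K{\left(h,b \right)} = \frac{-705 + h}{-13 + b}$ ($K{\left(h,b \right)} = \frac{h - 705}{b - 13} = \frac{-705 + h}{-13 + b}$)
$x = -199120$ ($x = \left(-10\right) 19912 = -199120$)
$K{\left(-997,-1868 \right)} + x = \frac{-705 - 997}{-13 - 1868} - 199120 = \frac{1}{-1881} \left(-1702\right) - 199120 = \left(- \frac{1}{1881}\right) \left(-1702\right) - 199120 = \frac{1702}{1881} - 199120 = - \frac{374543018}{1881}$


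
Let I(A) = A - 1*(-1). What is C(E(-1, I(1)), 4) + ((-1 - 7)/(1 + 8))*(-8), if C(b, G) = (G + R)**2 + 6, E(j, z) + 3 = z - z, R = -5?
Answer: 127/9 ≈ 14.111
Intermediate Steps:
I(A) = 1 + A (I(A) = A + 1 = 1 + A)
E(j, z) = -3 (E(j, z) = -3 + (z - z) = -3 + 0 = -3)
C(b, G) = 6 + (-5 + G)**2 (C(b, G) = (G - 5)**2 + 6 = (-5 + G)**2 + 6 = 6 + (-5 + G)**2)
C(E(-1, I(1)), 4) + ((-1 - 7)/(1 + 8))*(-8) = (6 + (-5 + 4)**2) + ((-1 - 7)/(1 + 8))*(-8) = (6 + (-1)**2) - 8/9*(-8) = (6 + 1) - 8*1/9*(-8) = 7 - 8/9*(-8) = 7 + 64/9 = 127/9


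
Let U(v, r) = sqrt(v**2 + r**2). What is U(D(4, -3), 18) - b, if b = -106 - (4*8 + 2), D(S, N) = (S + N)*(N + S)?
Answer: 140 + 5*sqrt(13) ≈ 158.03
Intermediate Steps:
D(S, N) = (N + S)**2 (D(S, N) = (N + S)*(N + S) = (N + S)**2)
U(v, r) = sqrt(r**2 + v**2)
b = -140 (b = -106 - (32 + 2) = -106 - 1*34 = -106 - 34 = -140)
U(D(4, -3), 18) - b = sqrt(18**2 + ((-3 + 4)**2)**2) - 1*(-140) = sqrt(324 + (1**2)**2) + 140 = sqrt(324 + 1**2) + 140 = sqrt(324 + 1) + 140 = sqrt(325) + 140 = 5*sqrt(13) + 140 = 140 + 5*sqrt(13)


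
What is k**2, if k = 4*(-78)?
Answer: 97344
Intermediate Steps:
k = -312
k**2 = (-312)**2 = 97344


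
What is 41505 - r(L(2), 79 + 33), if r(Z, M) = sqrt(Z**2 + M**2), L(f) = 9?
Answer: 41505 - 5*sqrt(505) ≈ 41393.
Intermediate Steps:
r(Z, M) = sqrt(M**2 + Z**2)
41505 - r(L(2), 79 + 33) = 41505 - sqrt((79 + 33)**2 + 9**2) = 41505 - sqrt(112**2 + 81) = 41505 - sqrt(12544 + 81) = 41505 - sqrt(12625) = 41505 - 5*sqrt(505)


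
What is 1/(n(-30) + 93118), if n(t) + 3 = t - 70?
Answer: 1/93015 ≈ 1.0751e-5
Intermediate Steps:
n(t) = -73 + t (n(t) = -3 + (t - 70) = -3 + (-70 + t) = -73 + t)
1/(n(-30) + 93118) = 1/((-73 - 30) + 93118) = 1/(-103 + 93118) = 1/93015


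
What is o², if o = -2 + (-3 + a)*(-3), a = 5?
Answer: 64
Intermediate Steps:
o = -8 (o = -2 + (-3 + 5)*(-3) = -2 + 2*(-3) = -2 - 6 = -8)
o² = (-8)² = 64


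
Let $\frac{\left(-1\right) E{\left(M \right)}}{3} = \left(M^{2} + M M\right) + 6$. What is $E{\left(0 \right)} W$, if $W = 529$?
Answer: $-9522$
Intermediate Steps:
$E{\left(M \right)} = -18 - 6 M^{2}$ ($E{\left(M \right)} = - 3 \left(\left(M^{2} + M M\right) + 6\right) = - 3 \left(\left(M^{2} + M^{2}\right) + 6\right) = - 3 \left(2 M^{2} + 6\right) = - 3 \left(6 + 2 M^{2}\right) = -18 - 6 M^{2}$)
$E{\left(0 \right)} W = \left(-18 - 6 \cdot 0^{2}\right) 529 = \left(-18 - 0\right) 529 = \left(-18 + 0\right) 529 = \left(-18\right) 529 = -9522$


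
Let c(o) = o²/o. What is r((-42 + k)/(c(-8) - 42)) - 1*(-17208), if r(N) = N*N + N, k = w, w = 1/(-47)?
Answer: 152063555/8836 ≈ 17210.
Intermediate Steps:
w = -1/47 ≈ -0.021277
k = -1/47 ≈ -0.021277
c(o) = o
r(N) = N + N² (r(N) = N² + N = N + N²)
r((-42 + k)/(c(-8) - 42)) - 1*(-17208) = ((-42 - 1/47)/(-8 - 42))*(1 + (-42 - 1/47)/(-8 - 42)) - 1*(-17208) = (-1975/47/(-50))*(1 - 1975/47/(-50)) + 17208 = (-1975/47*(-1/50))*(1 - 1975/47*(-1/50)) + 17208 = 79*(1 + 79/94)/94 + 17208 = (79/94)*(173/94) + 17208 = 13667/8836 + 17208 = 152063555/8836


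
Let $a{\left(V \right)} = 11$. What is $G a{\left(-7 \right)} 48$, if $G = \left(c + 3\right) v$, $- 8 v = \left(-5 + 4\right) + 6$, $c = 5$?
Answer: $-2640$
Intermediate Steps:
$v = - \frac{5}{8}$ ($v = - \frac{\left(-5 + 4\right) + 6}{8} = - \frac{-1 + 6}{8} = \left(- \frac{1}{8}\right) 5 = - \frac{5}{8} \approx -0.625$)
$G = -5$ ($G = \left(5 + 3\right) \left(- \frac{5}{8}\right) = 8 \left(- \frac{5}{8}\right) = -5$)
$G a{\left(-7 \right)} 48 = \left(-5\right) 11 \cdot 48 = \left(-55\right) 48 = -2640$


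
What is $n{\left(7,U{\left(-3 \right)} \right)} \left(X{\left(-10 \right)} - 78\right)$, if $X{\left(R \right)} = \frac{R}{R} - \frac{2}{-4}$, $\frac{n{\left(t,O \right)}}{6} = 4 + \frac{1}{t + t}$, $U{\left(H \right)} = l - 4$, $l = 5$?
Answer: $- \frac{26163}{14} \approx -1868.8$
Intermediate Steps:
$U{\left(H \right)} = 1$ ($U{\left(H \right)} = 5 - 4 = 1$)
$n{\left(t,O \right)} = 24 + \frac{3}{t}$ ($n{\left(t,O \right)} = 6 \left(4 + \frac{1}{t + t}\right) = 6 \left(4 + \frac{1}{2 t}\right) = 24 + \frac{3}{t}$)
$X{\left(R \right)} = \frac{3}{2}$ ($X{\left(R \right)} = 1 - - \frac{1}{2} = 1 + \frac{1}{2} = \frac{3}{2}$)
$n{\left(7,U{\left(-3 \right)} \right)} \left(X{\left(-10 \right)} - 78\right) = \left(24 + \frac{3}{7}\right) \left(\frac{3}{2} - 78\right) = \left(24 + 3 \cdot \frac{1}{7}\right) \left(- \frac{153}{2}\right) = \left(24 + \frac{3}{7}\right) \left(- \frac{153}{2}\right) = \frac{171}{7} \left(- \frac{153}{2}\right) = - \frac{26163}{14}$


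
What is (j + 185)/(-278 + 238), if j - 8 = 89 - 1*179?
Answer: -103/40 ≈ -2.5750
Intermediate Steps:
j = -82 (j = 8 + (89 - 1*179) = 8 + (89 - 179) = 8 - 90 = -82)
(j + 185)/(-278 + 238) = (-82 + 185)/(-278 + 238) = 103/(-40) = 103*(-1/40) = -103/40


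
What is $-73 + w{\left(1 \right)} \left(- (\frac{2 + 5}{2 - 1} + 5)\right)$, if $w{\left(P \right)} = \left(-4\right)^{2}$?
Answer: $-265$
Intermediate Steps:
$w{\left(P \right)} = 16$
$-73 + w{\left(1 \right)} \left(- (\frac{2 + 5}{2 - 1} + 5)\right) = -73 + 16 \left(- (\frac{2 + 5}{2 - 1} + 5)\right) = -73 + 16 \left(- (\frac{7}{1} + 5)\right) = -73 + 16 \left(- (7 \cdot 1 + 5)\right) = -73 + 16 \left(- (7 + 5)\right) = -73 + 16 \left(\left(-1\right) 12\right) = -73 + 16 \left(-12\right) = -73 - 192 = -265$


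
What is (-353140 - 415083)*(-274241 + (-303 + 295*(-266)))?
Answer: 271193474122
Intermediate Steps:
(-353140 - 415083)*(-274241 + (-303 + 295*(-266))) = -768223*(-274241 + (-303 - 78470)) = -768223*(-274241 - 78773) = -768223*(-353014) = 271193474122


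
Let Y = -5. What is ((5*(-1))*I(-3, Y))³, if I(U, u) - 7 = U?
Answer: -8000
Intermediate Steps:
I(U, u) = 7 + U
((5*(-1))*I(-3, Y))³ = ((5*(-1))*(7 - 3))³ = (-5*4)³ = (-20)³ = -8000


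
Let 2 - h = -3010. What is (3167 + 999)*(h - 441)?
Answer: 10710786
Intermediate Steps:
h = 3012 (h = 2 - 1*(-3010) = 2 + 3010 = 3012)
(3167 + 999)*(h - 441) = (3167 + 999)*(3012 - 441) = 4166*2571 = 10710786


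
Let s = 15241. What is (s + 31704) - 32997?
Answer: 13948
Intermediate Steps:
(s + 31704) - 32997 = (15241 + 31704) - 32997 = 46945 - 32997 = 13948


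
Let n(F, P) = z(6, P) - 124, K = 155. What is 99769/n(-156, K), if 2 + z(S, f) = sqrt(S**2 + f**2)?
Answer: 12570894/8185 + 99769*sqrt(24061)/8185 ≈ 3426.6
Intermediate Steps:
z(S, f) = -2 + sqrt(S**2 + f**2)
n(F, P) = -126 + sqrt(36 + P**2) (n(F, P) = (-2 + sqrt(6**2 + P**2)) - 124 = (-2 + sqrt(36 + P**2)) - 124 = -126 + sqrt(36 + P**2))
99769/n(-156, K) = 99769/(-126 + sqrt(36 + 155**2)) = 99769/(-126 + sqrt(36 + 24025)) = 99769/(-126 + sqrt(24061))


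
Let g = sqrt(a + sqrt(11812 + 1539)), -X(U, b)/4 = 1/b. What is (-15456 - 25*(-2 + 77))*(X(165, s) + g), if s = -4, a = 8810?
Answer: -17331 - 17331*sqrt(8810 + 13*sqrt(79)) ≈ -1.6547e+6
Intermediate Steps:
X(U, b) = -4/b
g = sqrt(8810 + 13*sqrt(79)) (g = sqrt(8810 + sqrt(11812 + 1539)) = sqrt(8810 + sqrt(13351)) = sqrt(8810 + 13*sqrt(79)) ≈ 94.475)
(-15456 - 25*(-2 + 77))*(X(165, s) + g) = (-15456 - 25*(-2 + 77))*(-4/(-4) + sqrt(8810 + 13*sqrt(79))) = (-15456 - 25*75)*(-4*(-1/4) + sqrt(8810 + 13*sqrt(79))) = (-15456 - 1875)*(1 + sqrt(8810 + 13*sqrt(79))) = -17331*(1 + sqrt(8810 + 13*sqrt(79))) = -17331 - 17331*sqrt(8810 + 13*sqrt(79))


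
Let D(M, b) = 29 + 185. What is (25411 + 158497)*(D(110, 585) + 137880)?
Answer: 25396591352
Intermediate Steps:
D(M, b) = 214
(25411 + 158497)*(D(110, 585) + 137880) = (25411 + 158497)*(214 + 137880) = 183908*138094 = 25396591352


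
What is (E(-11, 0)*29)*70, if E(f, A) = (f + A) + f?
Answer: -44660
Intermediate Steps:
E(f, A) = A + 2*f (E(f, A) = (A + f) + f = A + 2*f)
(E(-11, 0)*29)*70 = ((0 + 2*(-11))*29)*70 = ((0 - 22)*29)*70 = -22*29*70 = -638*70 = -44660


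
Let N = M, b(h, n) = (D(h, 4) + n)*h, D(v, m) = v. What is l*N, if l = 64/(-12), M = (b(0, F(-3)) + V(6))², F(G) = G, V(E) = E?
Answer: -192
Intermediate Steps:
b(h, n) = h*(h + n) (b(h, n) = (h + n)*h = h*(h + n))
M = 36 (M = (0*(0 - 3) + 6)² = (0*(-3) + 6)² = (0 + 6)² = 6² = 36)
l = -16/3 (l = 64*(-1/12) = -16/3 ≈ -5.3333)
N = 36
l*N = -16/3*36 = -192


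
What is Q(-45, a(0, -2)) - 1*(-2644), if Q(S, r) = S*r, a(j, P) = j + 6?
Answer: 2374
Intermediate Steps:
a(j, P) = 6 + j
Q(-45, a(0, -2)) - 1*(-2644) = -45*(6 + 0) - 1*(-2644) = -45*6 + 2644 = -270 + 2644 = 2374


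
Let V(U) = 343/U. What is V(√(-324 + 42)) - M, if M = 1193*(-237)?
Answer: 282741 - 343*I*√282/282 ≈ 2.8274e+5 - 20.425*I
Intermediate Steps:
M = -282741
V(√(-324 + 42)) - M = 343/(√(-324 + 42)) - 1*(-282741) = 343/(√(-282)) + 282741 = 343/((I*√282)) + 282741 = 343*(-I*√282/282) + 282741 = -343*I*√282/282 + 282741 = 282741 - 343*I*√282/282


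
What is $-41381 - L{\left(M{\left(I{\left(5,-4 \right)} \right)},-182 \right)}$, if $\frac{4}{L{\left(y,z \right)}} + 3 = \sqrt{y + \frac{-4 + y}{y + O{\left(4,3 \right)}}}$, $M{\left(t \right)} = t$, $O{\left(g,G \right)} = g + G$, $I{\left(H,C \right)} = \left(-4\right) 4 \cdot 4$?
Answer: $- \frac{169371749}{4093} + \frac{8 i \sqrt{51015}}{4093} \approx -41381.0 + 0.44147 i$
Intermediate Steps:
$I{\left(H,C \right)} = -64$ ($I{\left(H,C \right)} = \left(-16\right) 4 = -64$)
$O{\left(g,G \right)} = G + g$
$L{\left(y,z \right)} = \frac{4}{-3 + \sqrt{y + \frac{-4 + y}{7 + y}}}$ ($L{\left(y,z \right)} = \frac{4}{-3 + \sqrt{y + \frac{-4 + y}{y + \left(3 + 4\right)}}} = \frac{4}{-3 + \sqrt{y + \frac{-4 + y}{y + 7}}} = \frac{4}{-3 + \sqrt{y + \frac{-4 + y}{7 + y}}}$)
$-41381 - L{\left(M{\left(I{\left(5,-4 \right)} \right)},-182 \right)} = -41381 - \frac{4}{-3 + \sqrt{\frac{-4 - 64 - 64 \left(7 - 64\right)}{7 - 64}}} = -41381 - \frac{4}{-3 + \sqrt{\frac{-4 - 64 - -3648}{-57}}} = -41381 - \frac{4}{-3 + \sqrt{- \frac{-4 - 64 + 3648}{57}}} = -41381 - \frac{4}{-3 + \sqrt{\left(- \frac{1}{57}\right) 3580}} = -41381 - \frac{4}{-3 + \sqrt{- \frac{3580}{57}}} = -41381 - \frac{4}{-3 + \frac{2 i \sqrt{51015}}{57}}$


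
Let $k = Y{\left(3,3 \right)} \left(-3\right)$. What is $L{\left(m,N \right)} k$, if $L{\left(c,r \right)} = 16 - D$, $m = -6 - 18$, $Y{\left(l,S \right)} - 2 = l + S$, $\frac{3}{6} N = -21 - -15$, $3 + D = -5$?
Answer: $-576$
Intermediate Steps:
$D = -8$ ($D = -3 - 5 = -8$)
$N = -12$ ($N = 2 \left(-21 - -15\right) = 2 \left(-21 + 15\right) = 2 \left(-6\right) = -12$)
$Y{\left(l,S \right)} = 2 + S + l$ ($Y{\left(l,S \right)} = 2 + \left(l + S\right) = 2 + \left(S + l\right) = 2 + S + l$)
$m = -24$ ($m = -6 - 18 = -24$)
$k = -24$ ($k = \left(2 + 3 + 3\right) \left(-3\right) = 8 \left(-3\right) = -24$)
$L{\left(c,r \right)} = 24$ ($L{\left(c,r \right)} = 16 - -8 = 16 + 8 = 24$)
$L{\left(m,N \right)} k = 24 \left(-24\right) = -576$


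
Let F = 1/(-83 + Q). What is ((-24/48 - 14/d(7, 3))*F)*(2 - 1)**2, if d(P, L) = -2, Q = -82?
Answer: -13/330 ≈ -0.039394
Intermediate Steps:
F = -1/165 (F = 1/(-83 - 82) = 1/(-165) = -1/165 ≈ -0.0060606)
((-24/48 - 14/d(7, 3))*F)*(2 - 1)**2 = ((-24/48 - 14/(-2))*(-1/165))*(2 - 1)**2 = ((-24*1/48 - 14*(-1/2))*(-1/165))*1**2 = ((-1/2 + 7)*(-1/165))*1 = ((13/2)*(-1/165))*1 = -13/330*1 = -13/330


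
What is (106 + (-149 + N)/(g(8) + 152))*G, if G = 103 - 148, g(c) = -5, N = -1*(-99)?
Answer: -232980/49 ≈ -4754.7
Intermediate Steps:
N = 99
G = -45
(106 + (-149 + N)/(g(8) + 152))*G = (106 + (-149 + 99)/(-5 + 152))*(-45) = (106 - 50/147)*(-45) = (15532/147)*(-45) = -232980/49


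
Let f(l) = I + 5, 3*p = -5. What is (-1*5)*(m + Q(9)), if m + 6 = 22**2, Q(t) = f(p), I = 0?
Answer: -2415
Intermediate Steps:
p = -5/3 (p = (1/3)*(-5) = -5/3 ≈ -1.6667)
f(l) = 5 (f(l) = 0 + 5 = 5)
Q(t) = 5
m = 478 (m = -6 + 22**2 = -6 + 484 = 478)
(-1*5)*(m + Q(9)) = (-1*5)*(478 + 5) = -5*483 = -2415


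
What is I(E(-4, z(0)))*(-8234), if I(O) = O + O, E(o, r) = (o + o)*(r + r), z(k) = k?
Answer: 0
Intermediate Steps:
E(o, r) = 4*o*r (E(o, r) = (2*o)*(2*r) = 4*o*r)
I(O) = 2*O
I(E(-4, z(0)))*(-8234) = (2*(4*(-4)*0))*(-8234) = (2*0)*(-8234) = 0*(-8234) = 0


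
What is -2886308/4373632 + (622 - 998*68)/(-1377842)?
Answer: -460348078049/753271732768 ≈ -0.61113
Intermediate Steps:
-2886308/4373632 + (622 - 998*68)/(-1377842) = -2886308*1/4373632 + (622 - 67864)*(-1/1377842) = -721577/1093408 - 67242*(-1/1377842) = -721577/1093408 + 33621/688921 = -460348078049/753271732768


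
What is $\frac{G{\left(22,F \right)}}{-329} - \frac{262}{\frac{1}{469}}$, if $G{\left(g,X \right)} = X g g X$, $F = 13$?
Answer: $- \frac{40508658}{329} \approx -1.2313 \cdot 10^{5}$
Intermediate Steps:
$G{\left(g,X \right)} = X^{2} g^{2}$ ($G{\left(g,X \right)} = X g^{2} X = X^{2} g^{2}$)
$\frac{G{\left(22,F \right)}}{-329} - \frac{262}{\frac{1}{469}} = \frac{13^{2} \cdot 22^{2}}{-329} - \frac{262}{\frac{1}{469}} = 169 \cdot 484 \left(- \frac{1}{329}\right) - 262 \frac{1}{\frac{1}{469}} = 81796 \left(- \frac{1}{329}\right) - 122878 = - \frac{81796}{329} - 122878 = - \frac{40508658}{329}$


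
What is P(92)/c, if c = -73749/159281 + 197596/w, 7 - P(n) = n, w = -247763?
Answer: 3354434764255/49745561963 ≈ 67.432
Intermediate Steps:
P(n) = 7 - n
c = -49745561963/39463938403 (c = -73749/159281 + 197596/(-247763) = -73749*1/159281 + 197596*(-1/247763) = -73749/159281 - 197596/247763 = -49745561963/39463938403 ≈ -1.2605)
P(92)/c = (7 - 1*92)/(-49745561963/39463938403) = (7 - 92)*(-39463938403/49745561963) = -85*(-39463938403/49745561963) = 3354434764255/49745561963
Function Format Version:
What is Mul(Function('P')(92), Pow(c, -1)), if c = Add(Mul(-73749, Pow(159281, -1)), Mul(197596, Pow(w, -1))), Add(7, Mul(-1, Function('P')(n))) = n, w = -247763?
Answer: Rational(3354434764255, 49745561963) ≈ 67.432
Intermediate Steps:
Function('P')(n) = Add(7, Mul(-1, n))
c = Rational(-49745561963, 39463938403) (c = Add(Mul(-73749, Pow(159281, -1)), Mul(197596, Pow(-247763, -1))) = Add(Mul(-73749, Rational(1, 159281)), Mul(197596, Rational(-1, 247763))) = Add(Rational(-73749, 159281), Rational(-197596, 247763)) = Rational(-49745561963, 39463938403) ≈ -1.2605)
Mul(Function('P')(92), Pow(c, -1)) = Mul(Add(7, Mul(-1, 92)), Pow(Rational(-49745561963, 39463938403), -1)) = Mul(Add(7, -92), Rational(-39463938403, 49745561963)) = Mul(-85, Rational(-39463938403, 49745561963)) = Rational(3354434764255, 49745561963)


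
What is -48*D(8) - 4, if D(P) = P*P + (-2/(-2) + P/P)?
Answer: -3172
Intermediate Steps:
D(P) = 2 + P² (D(P) = P² + (-2*(-½) + 1) = P² + (1 + 1) = P² + 2 = 2 + P²)
-48*D(8) - 4 = -48*(2 + 8²) - 4 = -48*(2 + 64) - 4 = -48*66 - 4 = -3168 - 4 = -3172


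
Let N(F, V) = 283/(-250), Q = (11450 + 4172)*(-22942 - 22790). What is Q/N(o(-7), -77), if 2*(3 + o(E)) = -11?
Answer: 178606326000/283 ≈ 6.3112e+8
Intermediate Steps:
o(E) = -17/2 (o(E) = -3 + (½)*(-11) = -3 - 11/2 = -17/2)
Q = -714425304 (Q = 15622*(-45732) = -714425304)
N(F, V) = -283/250 (N(F, V) = 283*(-1/250) = -283/250)
Q/N(o(-7), -77) = -714425304/(-283/250) = -714425304*(-250/283) = 178606326000/283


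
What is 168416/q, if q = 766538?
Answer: 84208/383269 ≈ 0.21971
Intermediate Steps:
168416/q = 168416/766538 = 168416*(1/766538) = 84208/383269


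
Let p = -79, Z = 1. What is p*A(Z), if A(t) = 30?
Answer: -2370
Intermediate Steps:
p*A(Z) = -79*30 = -2370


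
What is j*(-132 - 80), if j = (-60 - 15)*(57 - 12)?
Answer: 715500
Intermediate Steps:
j = -3375 (j = -75*45 = -3375)
j*(-132 - 80) = -3375*(-132 - 80) = -3375*(-212) = 715500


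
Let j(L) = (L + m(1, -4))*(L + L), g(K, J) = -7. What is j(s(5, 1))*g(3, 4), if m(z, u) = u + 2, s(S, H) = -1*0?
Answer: 0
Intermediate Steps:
s(S, H) = 0
m(z, u) = 2 + u
j(L) = 2*L*(-2 + L) (j(L) = (L + (2 - 4))*(L + L) = (L - 2)*(2*L) = (-2 + L)*(2*L) = 2*L*(-2 + L))
j(s(5, 1))*g(3, 4) = (2*0*(-2 + 0))*(-7) = (2*0*(-2))*(-7) = 0*(-7) = 0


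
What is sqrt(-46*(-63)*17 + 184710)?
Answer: 2*sqrt(58494) ≈ 483.71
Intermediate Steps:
sqrt(-46*(-63)*17 + 184710) = sqrt(2898*17 + 184710) = sqrt(49266 + 184710) = sqrt(233976) = 2*sqrt(58494)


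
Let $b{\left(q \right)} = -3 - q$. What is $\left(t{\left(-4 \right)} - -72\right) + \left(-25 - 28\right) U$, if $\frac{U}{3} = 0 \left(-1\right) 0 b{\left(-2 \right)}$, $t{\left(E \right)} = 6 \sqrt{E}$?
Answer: $72 + 12 i \approx 72.0 + 12.0 i$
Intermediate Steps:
$U = 0$ ($U = 3 \cdot 0 \left(-1\right) 0 \left(-3 - -2\right) = 3 \cdot 0 \cdot 0 \left(-3 + 2\right) = 3 \cdot 0 \left(-1\right) = 3 \cdot 0 = 0$)
$\left(t{\left(-4 \right)} - -72\right) + \left(-25 - 28\right) U = \left(6 \sqrt{-4} - -72\right) + \left(-25 - 28\right) 0 = \left(6 \cdot 2 i + 72\right) - 0 = \left(12 i + 72\right) + 0 = \left(72 + 12 i\right) + 0 = 72 + 12 i$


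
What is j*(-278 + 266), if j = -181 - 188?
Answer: 4428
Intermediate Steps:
j = -369
j*(-278 + 266) = -369*(-278 + 266) = -369*(-12) = 4428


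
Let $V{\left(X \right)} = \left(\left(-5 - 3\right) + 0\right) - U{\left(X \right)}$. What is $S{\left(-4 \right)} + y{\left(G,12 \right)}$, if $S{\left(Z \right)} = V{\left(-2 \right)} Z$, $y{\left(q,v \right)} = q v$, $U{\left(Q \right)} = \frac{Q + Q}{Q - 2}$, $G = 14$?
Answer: $204$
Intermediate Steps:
$U{\left(Q \right)} = \frac{2 Q}{-2 + Q}$
$V{\left(X \right)} = -8 - \frac{2 X}{-2 + X}$ ($V{\left(X \right)} = \left(\left(-5 - 3\right) + 0\right) - \frac{2 X}{-2 + X} = \left(-8 + 0\right) - \frac{2 X}{-2 + X} = -8 - \frac{2 X}{-2 + X}$)
$S{\left(Z \right)} = - 9 Z$ ($S{\left(Z \right)} = \frac{2 \left(8 - -10\right)}{-2 - 2} Z = \frac{2 \left(8 + 10\right)}{-4} Z = 2 \left(- \frac{1}{4}\right) 18 Z = - 9 Z$)
$S{\left(-4 \right)} + y{\left(G,12 \right)} = \left(-9\right) \left(-4\right) + 14 \cdot 12 = 36 + 168 = 204$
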